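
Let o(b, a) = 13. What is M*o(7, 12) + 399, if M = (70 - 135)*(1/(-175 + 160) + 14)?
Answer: -34124/3 ≈ -11375.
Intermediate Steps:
M = -2717/3 (M = -65*(1/(-15) + 14) = -65*(-1/15 + 14) = -65*209/15 = -2717/3 ≈ -905.67)
M*o(7, 12) + 399 = -2717/3*13 + 399 = -35321/3 + 399 = -34124/3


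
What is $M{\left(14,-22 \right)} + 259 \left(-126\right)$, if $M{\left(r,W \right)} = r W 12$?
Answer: $-36330$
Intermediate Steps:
$M{\left(r,W \right)} = 12 W r$ ($M{\left(r,W \right)} = W r 12 = 12 W r$)
$M{\left(14,-22 \right)} + 259 \left(-126\right) = 12 \left(-22\right) 14 + 259 \left(-126\right) = -3696 - 32634 = -36330$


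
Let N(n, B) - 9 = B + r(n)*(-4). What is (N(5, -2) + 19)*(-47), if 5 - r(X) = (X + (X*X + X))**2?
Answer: -230582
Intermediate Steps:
r(X) = 5 - (X**2 + 2*X)**2 (r(X) = 5 - (X + (X*X + X))**2 = 5 - (X + (X**2 + X))**2 = 5 - (X + (X + X**2))**2 = 5 - (X**2 + 2*X)**2)
N(n, B) = -11 + B + 4*n**2*(2 + n)**2 (N(n, B) = 9 + (B + (5 - n**2*(2 + n)**2)*(-4)) = 9 + (B + (-20 + 4*n**2*(2 + n)**2)) = 9 + (-20 + B + 4*n**2*(2 + n)**2) = -11 + B + 4*n**2*(2 + n)**2)
(N(5, -2) + 19)*(-47) = ((-11 - 2 + 4*5**2*(2 + 5)**2) + 19)*(-47) = ((-11 - 2 + 4*25*7**2) + 19)*(-47) = ((-11 - 2 + 4*25*49) + 19)*(-47) = ((-11 - 2 + 4900) + 19)*(-47) = (4887 + 19)*(-47) = 4906*(-47) = -230582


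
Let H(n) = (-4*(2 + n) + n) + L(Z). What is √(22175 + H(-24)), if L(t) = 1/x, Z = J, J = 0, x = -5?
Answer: √555970/5 ≈ 149.13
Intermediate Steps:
Z = 0
L(t) = -⅕ (L(t) = 1/(-5) = -⅕)
H(n) = -41/5 - 3*n (H(n) = (-4*(2 + n) + n) - ⅕ = ((-8 - 4*n) + n) - ⅕ = (-8 - 3*n) - ⅕ = -41/5 - 3*n)
√(22175 + H(-24)) = √(22175 + (-41/5 - 3*(-24))) = √(22175 + (-41/5 + 72)) = √(22175 + 319/5) = √(111194/5) = √555970/5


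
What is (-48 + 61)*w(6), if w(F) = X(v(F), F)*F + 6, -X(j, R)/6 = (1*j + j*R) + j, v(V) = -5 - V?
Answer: 41262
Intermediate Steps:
X(j, R) = -12*j - 6*R*j (X(j, R) = -6*((1*j + j*R) + j) = -6*((j + R*j) + j) = -6*(2*j + R*j) = -12*j - 6*R*j)
w(F) = 6 - 6*F*(-5 - F)*(2 + F) (w(F) = (-6*(-5 - F)*(2 + F))*F + 6 = -6*F*(-5 - F)*(2 + F) + 6 = 6 - 6*F*(-5 - F)*(2 + F))
(-48 + 61)*w(6) = (-48 + 61)*(6 + 6*6*(2 + 6)*(5 + 6)) = 13*(6 + 6*6*8*11) = 13*(6 + 3168) = 13*3174 = 41262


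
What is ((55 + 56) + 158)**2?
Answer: 72361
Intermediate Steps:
((55 + 56) + 158)**2 = (111 + 158)**2 = 269**2 = 72361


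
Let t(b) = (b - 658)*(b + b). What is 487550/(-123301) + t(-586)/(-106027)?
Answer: -231462376218/13073235127 ≈ -17.705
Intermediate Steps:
t(b) = 2*b*(-658 + b) (t(b) = (-658 + b)*(2*b) = 2*b*(-658 + b))
487550/(-123301) + t(-586)/(-106027) = 487550/(-123301) + (2*(-586)*(-658 - 586))/(-106027) = 487550*(-1/123301) + (2*(-586)*(-1244))*(-1/106027) = -487550/123301 + 1457968*(-1/106027) = -487550/123301 - 1457968/106027 = -231462376218/13073235127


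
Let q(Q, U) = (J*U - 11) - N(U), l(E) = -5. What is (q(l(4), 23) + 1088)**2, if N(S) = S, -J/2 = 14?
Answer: 168100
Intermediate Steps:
J = -28 (J = -2*14 = -28)
q(Q, U) = -11 - 29*U (q(Q, U) = (-28*U - 11) - U = (-11 - 28*U) - U = -11 - 29*U)
(q(l(4), 23) + 1088)**2 = ((-11 - 29*23) + 1088)**2 = ((-11 - 667) + 1088)**2 = (-678 + 1088)**2 = 410**2 = 168100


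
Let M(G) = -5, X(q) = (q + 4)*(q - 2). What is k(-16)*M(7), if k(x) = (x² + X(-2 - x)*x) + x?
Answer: 16080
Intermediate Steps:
X(q) = (-2 + q)*(4 + q) (X(q) = (4 + q)*(-2 + q) = (-2 + q)*(4 + q))
k(x) = x + x² + x*(-12 + (-2 - x)² - 2*x) (k(x) = (x² + (-8 + (-2 - x)² + 2*(-2 - x))*x) + x = (x² + (-8 + (-2 - x)² + (-4 - 2*x))*x) + x = (x² + (-12 + (-2 - x)² - 2*x)*x) + x = (x² + x*(-12 + (-2 - x)² - 2*x)) + x = x + x² + x*(-12 + (-2 - x)² - 2*x))
k(-16)*M(7) = -16*(-11 + (2 - 16)² - 1*(-16))*(-5) = -16*(-11 + (-14)² + 16)*(-5) = -16*(-11 + 196 + 16)*(-5) = -16*201*(-5) = -3216*(-5) = 16080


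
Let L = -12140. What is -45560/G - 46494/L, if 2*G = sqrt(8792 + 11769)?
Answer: 23247/6070 - 91120*sqrt(20561)/20561 ≈ -631.63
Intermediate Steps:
G = sqrt(20561)/2 (G = sqrt(8792 + 11769)/2 = sqrt(20561)/2 ≈ 71.696)
-45560/G - 46494/L = -45560*2*sqrt(20561)/20561 - 46494/(-12140) = -91120*sqrt(20561)/20561 - 46494*(-1/12140) = -91120*sqrt(20561)/20561 + 23247/6070 = 23247/6070 - 91120*sqrt(20561)/20561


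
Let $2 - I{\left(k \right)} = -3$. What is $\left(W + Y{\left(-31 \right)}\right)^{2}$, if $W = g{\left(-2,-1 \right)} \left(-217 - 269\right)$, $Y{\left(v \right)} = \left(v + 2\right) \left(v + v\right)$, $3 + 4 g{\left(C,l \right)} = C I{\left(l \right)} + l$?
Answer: $12243001$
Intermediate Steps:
$I{\left(k \right)} = 5$ ($I{\left(k \right)} = 2 - -3 = 2 + 3 = 5$)
$g{\left(C,l \right)} = - \frac{3}{4} + \frac{l}{4} + \frac{5 C}{4}$ ($g{\left(C,l \right)} = - \frac{3}{4} + \frac{C 5 + l}{4} = - \frac{3}{4} + \frac{5 C + l}{4} = - \frac{3}{4} + \frac{l + 5 C}{4} = - \frac{3}{4} + \left(\frac{l}{4} + \frac{5 C}{4}\right) = - \frac{3}{4} + \frac{l}{4} + \frac{5 C}{4}$)
$Y{\left(v \right)} = 2 v \left(2 + v\right)$ ($Y{\left(v \right)} = \left(2 + v\right) 2 v = 2 v \left(2 + v\right)$)
$W = 1701$ ($W = \left(- \frac{3}{4} + \frac{1}{4} \left(-1\right) + \frac{5}{4} \left(-2\right)\right) \left(-217 - 269\right) = \left(- \frac{3}{4} - \frac{1}{4} - \frac{5}{2}\right) \left(-217 - 269\right) = \left(- \frac{7}{2}\right) \left(-486\right) = 1701$)
$\left(W + Y{\left(-31 \right)}\right)^{2} = \left(1701 + 2 \left(-31\right) \left(2 - 31\right)\right)^{2} = \left(1701 + 2 \left(-31\right) \left(-29\right)\right)^{2} = \left(1701 + 1798\right)^{2} = 3499^{2} = 12243001$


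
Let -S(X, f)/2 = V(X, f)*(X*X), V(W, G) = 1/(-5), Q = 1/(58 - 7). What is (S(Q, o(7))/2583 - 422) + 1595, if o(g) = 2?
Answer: 39403316297/33591915 ≈ 1173.0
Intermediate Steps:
Q = 1/51 ≈ 0.019608
V(W, G) = -⅕
S(X, f) = 2*X²/5 (S(X, f) = -(-2)*X*X/5 = -(-2)*X²/5 = 2*X²/5)
(S(Q, o(7))/2583 - 422) + 1595 = ((2*(1/51)²/5)/2583 - 422) + 1595 = (((⅖)*(1/2601))*(1/2583) - 422) + 1595 = ((2/13005)*(1/2583) - 422) + 1595 = (2/33591915 - 422) + 1595 = -14175788128/33591915 + 1595 = 39403316297/33591915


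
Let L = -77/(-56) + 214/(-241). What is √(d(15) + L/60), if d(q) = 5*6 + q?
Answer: √4182586330/9640 ≈ 6.7088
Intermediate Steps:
L = 939/1928 (L = -77*(-1/56) + 214*(-1/241) = 11/8 - 214/241 = 939/1928 ≈ 0.48703)
d(q) = 30 + q
√(d(15) + L/60) = √((30 + 15) + (939/1928)/60) = √(45 + (939/1928)*(1/60)) = √(45 + 313/38560) = √(1735513/38560) = √4182586330/9640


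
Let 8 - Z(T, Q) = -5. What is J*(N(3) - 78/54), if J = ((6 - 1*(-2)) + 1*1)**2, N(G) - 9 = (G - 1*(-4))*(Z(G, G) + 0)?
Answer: 7983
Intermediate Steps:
Z(T, Q) = 13 (Z(T, Q) = 8 - 1*(-5) = 8 + 5 = 13)
N(G) = 61 + 13*G (N(G) = 9 + (G - 1*(-4))*(13 + 0) = 9 + (G + 4)*13 = 9 + (4 + G)*13 = 9 + (52 + 13*G) = 61 + 13*G)
J = 81 (J = ((6 + 2) + 1)**2 = (8 + 1)**2 = 9**2 = 81)
J*(N(3) - 78/54) = 81*((61 + 13*3) - 78/54) = 81*((61 + 39) - 78*1/54) = 81*(100 - 13/9) = 81*(887/9) = 7983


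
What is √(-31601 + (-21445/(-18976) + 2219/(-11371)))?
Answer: I*√91954853365560668070/53944024 ≈ 177.76*I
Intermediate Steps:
√(-31601 + (-21445/(-18976) + 2219/(-11371))) = √(-31601 + (-21445*(-1/18976) + 2219*(-1/11371))) = √(-31601 + (21445/18976 - 2219/11371)) = √(-31601 + 201743351/215776096) = √(-6818538666345/215776096) = I*√91954853365560668070/53944024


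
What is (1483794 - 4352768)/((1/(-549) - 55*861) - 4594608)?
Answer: 787533363/1274218844 ≈ 0.61805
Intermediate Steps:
(1483794 - 4352768)/((1/(-549) - 55*861) - 4594608) = -2868974/((-1/549 - 47355) - 4594608) = -2868974/(-25997896/549 - 4594608) = -2868974/(-2548437688/549) = -2868974*(-549/2548437688) = 787533363/1274218844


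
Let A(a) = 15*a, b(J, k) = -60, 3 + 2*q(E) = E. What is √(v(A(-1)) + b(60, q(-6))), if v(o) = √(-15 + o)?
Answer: √(-60 + I*√30) ≈ 0.35319 + 7.754*I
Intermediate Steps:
q(E) = -3/2 + E/2
√(v(A(-1)) + b(60, q(-6))) = √(√(-15 + 15*(-1)) - 60) = √(√(-15 - 15) - 60) = √(√(-30) - 60) = √(I*√30 - 60) = √(-60 + I*√30)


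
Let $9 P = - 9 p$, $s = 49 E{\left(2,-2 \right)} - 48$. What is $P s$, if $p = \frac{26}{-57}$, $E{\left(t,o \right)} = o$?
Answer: $- \frac{3796}{57} \approx -66.596$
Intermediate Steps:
$p = - \frac{26}{57}$ ($p = 26 \left(- \frac{1}{57}\right) = - \frac{26}{57} \approx -0.45614$)
$s = -146$ ($s = 49 \left(-2\right) - 48 = -98 - 48 = -146$)
$P = \frac{26}{57}$ ($P = \frac{\left(-9\right) \left(- \frac{26}{57}\right)}{9} = \frac{1}{9} \cdot \frac{78}{19} = \frac{26}{57} \approx 0.45614$)
$P s = \frac{26}{57} \left(-146\right) = - \frac{3796}{57}$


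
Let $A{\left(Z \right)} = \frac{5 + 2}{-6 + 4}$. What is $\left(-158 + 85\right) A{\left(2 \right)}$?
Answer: $\frac{511}{2} \approx 255.5$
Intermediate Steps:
$A{\left(Z \right)} = - \frac{7}{2}$ ($A{\left(Z \right)} = \frac{7}{-2} = 7 \left(- \frac{1}{2}\right) = - \frac{7}{2}$)
$\left(-158 + 85\right) A{\left(2 \right)} = \left(-158 + 85\right) \left(- \frac{7}{2}\right) = \left(-73\right) \left(- \frac{7}{2}\right) = \frac{511}{2}$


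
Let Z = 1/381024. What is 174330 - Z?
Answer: 66423913919/381024 ≈ 1.7433e+5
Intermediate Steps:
Z = 1/381024 ≈ 2.6245e-6
174330 - Z = 174330 - 1*1/381024 = 174330 - 1/381024 = 66423913919/381024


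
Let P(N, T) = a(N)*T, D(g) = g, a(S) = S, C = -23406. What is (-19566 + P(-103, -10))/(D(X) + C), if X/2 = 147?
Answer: 2317/2889 ≈ 0.80201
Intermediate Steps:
X = 294 (X = 2*147 = 294)
P(N, T) = N*T
(-19566 + P(-103, -10))/(D(X) + C) = (-19566 - 103*(-10))/(294 - 23406) = (-19566 + 1030)/(-23112) = -18536*(-1/23112) = 2317/2889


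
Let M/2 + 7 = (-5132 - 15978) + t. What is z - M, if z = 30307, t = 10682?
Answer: 51177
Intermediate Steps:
M = -20870 (M = -14 + 2*((-5132 - 15978) + 10682) = -14 + 2*(-21110 + 10682) = -14 + 2*(-10428) = -14 - 20856 = -20870)
z - M = 30307 - 1*(-20870) = 30307 + 20870 = 51177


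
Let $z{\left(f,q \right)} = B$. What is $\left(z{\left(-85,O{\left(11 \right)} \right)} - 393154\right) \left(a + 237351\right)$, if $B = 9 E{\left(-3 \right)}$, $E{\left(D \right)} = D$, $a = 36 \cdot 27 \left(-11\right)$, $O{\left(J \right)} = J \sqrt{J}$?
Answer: $-89118012279$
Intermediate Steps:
$O{\left(J \right)} = J^{\frac{3}{2}}$
$a = -10692$ ($a = 972 \left(-11\right) = -10692$)
$B = -27$ ($B = 9 \left(-3\right) = -27$)
$z{\left(f,q \right)} = -27$
$\left(z{\left(-85,O{\left(11 \right)} \right)} - 393154\right) \left(a + 237351\right) = \left(-27 - 393154\right) \left(-10692 + 237351\right) = \left(-393181\right) 226659 = -89118012279$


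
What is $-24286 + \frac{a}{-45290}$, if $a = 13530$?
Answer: $- \frac{109992647}{4529} \approx -24286.0$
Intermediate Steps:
$-24286 + \frac{a}{-45290} = -24286 + \frac{13530}{-45290} = -24286 + 13530 \left(- \frac{1}{45290}\right) = -24286 - \frac{1353}{4529} = - \frac{109992647}{4529}$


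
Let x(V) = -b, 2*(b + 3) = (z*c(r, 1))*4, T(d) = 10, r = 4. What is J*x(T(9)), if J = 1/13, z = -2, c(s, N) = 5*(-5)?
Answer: -97/13 ≈ -7.4615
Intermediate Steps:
c(s, N) = -25
J = 1/13 ≈ 0.076923
b = 97 (b = -3 + (-2*(-25)*4)/2 = -3 + (50*4)/2 = -3 + (1/2)*200 = -3 + 100 = 97)
x(V) = -97 (x(V) = -1*97 = -97)
J*x(T(9)) = (1/13)*(-97) = -97/13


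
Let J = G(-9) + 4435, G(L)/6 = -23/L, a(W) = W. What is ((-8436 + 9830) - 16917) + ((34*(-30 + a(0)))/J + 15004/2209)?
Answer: -457616329893/29492359 ≈ -15516.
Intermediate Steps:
G(L) = -138/L (G(L) = 6*(-23/L) = -138/L)
J = 13351/3 (J = -138/(-9) + 4435 = -138*(-⅑) + 4435 = 46/3 + 4435 = 13351/3 ≈ 4450.3)
((-8436 + 9830) - 16917) + ((34*(-30 + a(0)))/J + 15004/2209) = ((-8436 + 9830) - 16917) + ((34*(-30 + 0))/(13351/3) + 15004/2209) = (1394 - 16917) + ((34*(-30))*(3/13351) + 15004*(1/2209)) = -15523 + (-1020*3/13351 + 15004/2209) = -15523 + (-3060/13351 + 15004/2209) = -15523 + 193558864/29492359 = -457616329893/29492359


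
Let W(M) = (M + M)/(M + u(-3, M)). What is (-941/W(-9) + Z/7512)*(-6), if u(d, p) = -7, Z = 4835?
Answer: 18835607/3756 ≈ 5014.8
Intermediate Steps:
W(M) = 2*M/(-7 + M) (W(M) = (M + M)/(M - 7) = (2*M)/(-7 + M) = 2*M/(-7 + M))
(-941/W(-9) + Z/7512)*(-6) = (-941/(2*(-9)/(-7 - 9)) + 4835/7512)*(-6) = (-941/(2*(-9)/(-16)) + 4835*(1/7512))*(-6) = (-941/(2*(-9)*(-1/16)) + 4835/7512)*(-6) = (-941/9/8 + 4835/7512)*(-6) = (-941*8/9 + 4835/7512)*(-6) = (-7528/9 + 4835/7512)*(-6) = -18835607/22536*(-6) = 18835607/3756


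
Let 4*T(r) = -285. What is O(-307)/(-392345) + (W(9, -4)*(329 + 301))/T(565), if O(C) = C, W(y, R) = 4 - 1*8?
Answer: 263661673/7454555 ≈ 35.369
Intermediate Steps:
T(r) = -285/4 (T(r) = (1/4)*(-285) = -285/4)
W(y, R) = -4 (W(y, R) = 4 - 8 = -4)
O(-307)/(-392345) + (W(9, -4)*(329 + 301))/T(565) = -307/(-392345) + (-4*(329 + 301))/(-285/4) = -307*(-1/392345) - 4*630*(-4/285) = 307/392345 - 2520*(-4/285) = 307/392345 + 672/19 = 263661673/7454555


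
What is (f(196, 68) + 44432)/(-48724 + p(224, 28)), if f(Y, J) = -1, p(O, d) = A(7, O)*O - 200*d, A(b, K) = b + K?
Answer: -44431/2580 ≈ -17.221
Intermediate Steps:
A(b, K) = K + b
p(O, d) = -200*d + O*(7 + O) (p(O, d) = (O + 7)*O - 200*d = (7 + O)*O - 200*d = O*(7 + O) - 200*d = -200*d + O*(7 + O))
(f(196, 68) + 44432)/(-48724 + p(224, 28)) = (-1 + 44432)/(-48724 + (-200*28 + 224*(7 + 224))) = 44431/(-48724 + (-5600 + 224*231)) = 44431/(-48724 + (-5600 + 51744)) = 44431/(-48724 + 46144) = 44431/(-2580) = 44431*(-1/2580) = -44431/2580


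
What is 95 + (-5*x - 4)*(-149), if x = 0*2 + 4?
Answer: 3671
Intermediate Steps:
x = 4 (x = 0 + 4 = 4)
95 + (-5*x - 4)*(-149) = 95 + (-5*4 - 4)*(-149) = 95 + (-20 - 4)*(-149) = 95 - 24*(-149) = 95 + 3576 = 3671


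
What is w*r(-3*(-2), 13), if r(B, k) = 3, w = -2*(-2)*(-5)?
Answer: -60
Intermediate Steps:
w = -20 (w = 4*(-5) = -20)
w*r(-3*(-2), 13) = -20*3 = -60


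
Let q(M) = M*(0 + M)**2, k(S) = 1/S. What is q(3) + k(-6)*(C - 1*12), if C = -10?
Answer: 92/3 ≈ 30.667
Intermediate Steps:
k(S) = 1/S
q(M) = M**3 (q(M) = M*M**2 = M**3)
q(3) + k(-6)*(C - 1*12) = 3**3 + (-10 - 1*12)/(-6) = 27 - (-10 - 12)/6 = 27 - 1/6*(-22) = 27 + 11/3 = 92/3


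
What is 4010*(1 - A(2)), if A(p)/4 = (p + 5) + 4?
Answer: -172430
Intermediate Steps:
A(p) = 36 + 4*p (A(p) = 4*((p + 5) + 4) = 4*((5 + p) + 4) = 4*(9 + p) = 36 + 4*p)
4010*(1 - A(2)) = 4010*(1 - (36 + 4*2)) = 4010*(1 - (36 + 8)) = 4010*(1 - 1*44) = 4010*(1 - 44) = 4010*(-43) = -172430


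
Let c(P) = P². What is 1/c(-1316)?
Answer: 1/1731856 ≈ 5.7742e-7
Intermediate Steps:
1/c(-1316) = 1/((-1316)²) = 1/1731856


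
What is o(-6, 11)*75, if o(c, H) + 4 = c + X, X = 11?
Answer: 75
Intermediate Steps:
o(c, H) = 7 + c (o(c, H) = -4 + (c + 11) = -4 + (11 + c) = 7 + c)
o(-6, 11)*75 = (7 - 6)*75 = 1*75 = 75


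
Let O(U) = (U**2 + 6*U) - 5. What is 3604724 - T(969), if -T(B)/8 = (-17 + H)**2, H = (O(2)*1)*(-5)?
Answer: 3646196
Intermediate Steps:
O(U) = -5 + U**2 + 6*U
H = -55 (H = ((-5 + 2**2 + 6*2)*1)*(-5) = ((-5 + 4 + 12)*1)*(-5) = (11*1)*(-5) = 11*(-5) = -55)
T(B) = -41472 (T(B) = -8*(-17 - 55)**2 = -8*(-72)**2 = -8*5184 = -41472)
3604724 - T(969) = 3604724 - 1*(-41472) = 3604724 + 41472 = 3646196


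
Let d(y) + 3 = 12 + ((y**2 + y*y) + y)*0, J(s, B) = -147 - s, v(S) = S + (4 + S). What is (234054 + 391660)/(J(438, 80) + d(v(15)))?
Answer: -312857/288 ≈ -1086.3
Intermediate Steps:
v(S) = 4 + 2*S
d(y) = 9 (d(y) = -3 + (12 + ((y**2 + y*y) + y)*0) = -3 + (12 + ((y**2 + y**2) + y)*0) = -3 + (12 + (2*y**2 + y)*0) = -3 + (12 + (y + 2*y**2)*0) = -3 + (12 + 0) = -3 + 12 = 9)
(234054 + 391660)/(J(438, 80) + d(v(15))) = (234054 + 391660)/((-147 - 1*438) + 9) = 625714/((-147 - 438) + 9) = 625714/(-585 + 9) = 625714/(-576) = 625714*(-1/576) = -312857/288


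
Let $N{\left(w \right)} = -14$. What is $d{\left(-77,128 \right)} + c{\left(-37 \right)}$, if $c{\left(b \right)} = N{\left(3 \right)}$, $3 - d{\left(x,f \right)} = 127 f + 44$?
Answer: $-16311$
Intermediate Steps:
$d{\left(x,f \right)} = -41 - 127 f$ ($d{\left(x,f \right)} = 3 - \left(127 f + 44\right) = 3 - \left(44 + 127 f\right) = -41 - 127 f$)
$c{\left(b \right)} = -14$
$d{\left(-77,128 \right)} + c{\left(-37 \right)} = \left(-41 - 16256\right) - 14 = -16297 - 14 = -16311$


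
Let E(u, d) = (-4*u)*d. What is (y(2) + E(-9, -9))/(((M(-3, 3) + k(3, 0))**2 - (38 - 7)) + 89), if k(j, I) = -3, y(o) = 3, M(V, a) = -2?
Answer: -321/83 ≈ -3.8675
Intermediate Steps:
E(u, d) = -4*d*u
(y(2) + E(-9, -9))/(((M(-3, 3) + k(3, 0))**2 - (38 - 7)) + 89) = (3 - 4*(-9)*(-9))/(((-2 - 3)**2 - (38 - 7)) + 89) = (3 - 324)/(((-5)**2 - 1*31) + 89) = -321/((25 - 31) + 89) = -321/(-6 + 89) = -321/83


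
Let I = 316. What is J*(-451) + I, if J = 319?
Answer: -143553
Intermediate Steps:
J*(-451) + I = 319*(-451) + 316 = -143869 + 316 = -143553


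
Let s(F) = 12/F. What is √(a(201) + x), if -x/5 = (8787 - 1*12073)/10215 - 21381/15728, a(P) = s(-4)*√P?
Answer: √(60267956995343 - 21510103340592*√201)/2677692 ≈ 5.8418*I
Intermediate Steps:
a(P) = -3*√P (a(P) = (12/(-4))*√P = (12*(-¼))*√P = -3*√P)
x = 270089123/32132304 (x = -5*((8787 - 1*12073)/10215 - 21381/15728) = -5*((8787 - 12073)*(1/10215) - 21381*1/15728) = -5*(-3286*1/10215 - 21381/15728) = -5*(-3286/10215 - 21381/15728) = -5*(-270089123/160661520) = 270089123/32132304 ≈ 8.4055)
√(a(201) + x) = √(-3*√201 + 270089123/32132304) = √(270089123/32132304 - 3*√201)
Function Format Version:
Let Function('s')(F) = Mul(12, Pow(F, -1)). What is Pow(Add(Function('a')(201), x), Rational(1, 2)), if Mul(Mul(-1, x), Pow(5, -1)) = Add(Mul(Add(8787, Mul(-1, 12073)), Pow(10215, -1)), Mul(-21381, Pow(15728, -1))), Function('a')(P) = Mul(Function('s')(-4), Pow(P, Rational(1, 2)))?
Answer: Mul(Rational(1, 2677692), Pow(Add(60267956995343, Mul(-21510103340592, Pow(201, Rational(1, 2)))), Rational(1, 2))) ≈ Mul(5.8418, I)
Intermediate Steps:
Function('a')(P) = Mul(-3, Pow(P, Rational(1, 2))) (Function('a')(P) = Mul(Mul(12, Pow(-4, -1)), Pow(P, Rational(1, 2))) = Mul(Mul(12, Rational(-1, 4)), Pow(P, Rational(1, 2))) = Mul(-3, Pow(P, Rational(1, 2))))
x = Rational(270089123, 32132304) (x = Mul(-5, Add(Mul(Add(8787, Mul(-1, 12073)), Pow(10215, -1)), Mul(-21381, Pow(15728, -1)))) = Mul(-5, Add(Mul(Add(8787, -12073), Rational(1, 10215)), Mul(-21381, Rational(1, 15728)))) = Mul(-5, Add(Mul(-3286, Rational(1, 10215)), Rational(-21381, 15728))) = Mul(-5, Add(Rational(-3286, 10215), Rational(-21381, 15728))) = Mul(-5, Rational(-270089123, 160661520)) = Rational(270089123, 32132304) ≈ 8.4055)
Pow(Add(Function('a')(201), x), Rational(1, 2)) = Pow(Add(Mul(-3, Pow(201, Rational(1, 2))), Rational(270089123, 32132304)), Rational(1, 2)) = Pow(Add(Rational(270089123, 32132304), Mul(-3, Pow(201, Rational(1, 2)))), Rational(1, 2))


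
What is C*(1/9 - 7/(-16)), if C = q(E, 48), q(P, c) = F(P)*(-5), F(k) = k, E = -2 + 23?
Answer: -2765/48 ≈ -57.604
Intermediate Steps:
E = 21
q(P, c) = -5*P (q(P, c) = P*(-5) = -5*P)
C = -105 (C = -5*21 = -105)
C*(1/9 - 7/(-16)) = -105*(1/9 - 7/(-16)) = -105*(1*(1/9) - 7*(-1/16)) = -105*(1/9 + 7/16) = -105*79/144 = -2765/48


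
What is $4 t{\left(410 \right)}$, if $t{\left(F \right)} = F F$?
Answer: $672400$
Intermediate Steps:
$t{\left(F \right)} = F^{2}$
$4 t{\left(410 \right)} = 4 \cdot 410^{2} = 4 \cdot 168100 = 672400$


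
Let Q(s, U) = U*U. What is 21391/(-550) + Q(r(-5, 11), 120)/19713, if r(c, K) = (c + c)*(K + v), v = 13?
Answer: -137920261/3614050 ≈ -38.162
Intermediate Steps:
r(c, K) = 2*c*(13 + K) (r(c, K) = (c + c)*(K + 13) = (2*c)*(13 + K) = 2*c*(13 + K))
Q(s, U) = U²
21391/(-550) + Q(r(-5, 11), 120)/19713 = 21391/(-550) + 120²/19713 = 21391*(-1/550) + 14400*(1/19713) = -21391/550 + 4800/6571 = -137920261/3614050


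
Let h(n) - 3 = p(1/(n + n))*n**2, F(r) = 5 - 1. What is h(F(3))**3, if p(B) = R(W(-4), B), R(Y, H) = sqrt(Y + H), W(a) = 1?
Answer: 2619 + 3780*sqrt(2) ≈ 7964.7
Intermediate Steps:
F(r) = 4
R(Y, H) = sqrt(H + Y)
p(B) = sqrt(1 + B) (p(B) = sqrt(B + 1) = sqrt(1 + B))
h(n) = 3 + n**2*sqrt(1 + 1/(2*n)) (h(n) = 3 + sqrt(1 + 1/(n + n))*n**2 = 3 + sqrt(1 + 1/(2*n))*n**2 = 3 + n**2*sqrt(1 + 1/(2*n)))
h(F(3))**3 = (3 + (1/2)*4**2*sqrt(4 + 2/4))**3 = (3 + (1/2)*16*sqrt(4 + 2*(1/4)))**3 = (3 + (1/2)*16*sqrt(4 + 1/2))**3 = (3 + (1/2)*16*sqrt(9/2))**3 = (3 + (1/2)*16*(3*sqrt(2)/2))**3 = (3 + 12*sqrt(2))**3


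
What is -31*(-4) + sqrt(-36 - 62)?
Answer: 124 + 7*I*sqrt(2) ≈ 124.0 + 9.8995*I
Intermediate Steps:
-31*(-4) + sqrt(-36 - 62) = 124 + sqrt(-98) = 124 + 7*I*sqrt(2)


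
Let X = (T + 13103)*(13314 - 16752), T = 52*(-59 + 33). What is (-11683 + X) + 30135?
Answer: -40381486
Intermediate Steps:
T = -1352 (T = 52*(-26) = -1352)
X = -40399938 (X = (-1352 + 13103)*(13314 - 16752) = 11751*(-3438) = -40399938)
(-11683 + X) + 30135 = (-11683 - 40399938) + 30135 = -40411621 + 30135 = -40381486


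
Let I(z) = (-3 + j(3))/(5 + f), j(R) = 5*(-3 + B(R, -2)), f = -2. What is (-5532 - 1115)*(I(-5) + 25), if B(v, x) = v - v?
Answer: -126293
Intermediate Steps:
B(v, x) = 0
j(R) = -15 (j(R) = 5*(-3 + 0) = 5*(-3) = -15)
I(z) = -6 (I(z) = (-3 - 15)/(5 - 2) = -18/3 = -18*⅓ = -6)
(-5532 - 1115)*(I(-5) + 25) = (-5532 - 1115)*(-6 + 25) = -6647*19 = -126293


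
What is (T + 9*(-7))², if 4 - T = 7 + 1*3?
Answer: 4761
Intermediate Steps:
T = -6 (T = 4 - (7 + 1*3) = 4 - (7 + 3) = 4 - 1*10 = 4 - 10 = -6)
(T + 9*(-7))² = (-6 + 9*(-7))² = (-6 - 63)² = (-69)² = 4761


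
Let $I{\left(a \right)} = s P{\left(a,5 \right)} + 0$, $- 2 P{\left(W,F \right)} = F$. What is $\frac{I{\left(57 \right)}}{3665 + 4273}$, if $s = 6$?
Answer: $- \frac{5}{2646} \approx -0.0018896$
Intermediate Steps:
$P{\left(W,F \right)} = - \frac{F}{2}$
$I{\left(a \right)} = -15$ ($I{\left(a \right)} = 6 \left(\left(- \frac{1}{2}\right) 5\right) + 0 = 6 \left(- \frac{5}{2}\right) + 0 = -15 + 0 = -15$)
$\frac{I{\left(57 \right)}}{3665 + 4273} = - \frac{15}{3665 + 4273} = - \frac{15}{7938} = \left(-15\right) \frac{1}{7938} = - \frac{5}{2646}$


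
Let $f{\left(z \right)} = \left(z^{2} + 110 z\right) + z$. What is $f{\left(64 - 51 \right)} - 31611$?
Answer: $-29999$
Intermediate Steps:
$f{\left(z \right)} = z^{2} + 111 z$
$f{\left(64 - 51 \right)} - 31611 = \left(64 - 51\right) \left(111 + \left(64 - 51\right)\right) - 31611 = 13 \left(111 + 13\right) - 31611 = 13 \cdot 124 - 31611 = 1612 - 31611 = -29999$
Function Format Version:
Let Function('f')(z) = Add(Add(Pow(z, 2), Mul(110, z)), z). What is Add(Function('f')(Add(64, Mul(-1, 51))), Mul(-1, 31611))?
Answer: -29999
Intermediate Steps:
Function('f')(z) = Add(Pow(z, 2), Mul(111, z))
Add(Function('f')(Add(64, Mul(-1, 51))), Mul(-1, 31611)) = Add(Mul(Add(64, Mul(-1, 51)), Add(111, Add(64, Mul(-1, 51)))), Mul(-1, 31611)) = Add(Mul(Add(64, -51), Add(111, Add(64, -51))), -31611) = Add(Mul(13, Add(111, 13)), -31611) = Add(Mul(13, 124), -31611) = Add(1612, -31611) = -29999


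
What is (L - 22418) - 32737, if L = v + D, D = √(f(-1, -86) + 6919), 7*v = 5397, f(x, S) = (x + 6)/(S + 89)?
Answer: -54384 + √62286/3 ≈ -54301.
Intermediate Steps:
f(x, S) = (6 + x)/(89 + S)
v = 771 (v = (⅐)*5397 = 771)
D = √62286/3 (D = √((6 - 1)/(89 - 86) + 6919) = √(5/3 + 6919) = √(20762/3) = √62286/3 ≈ 83.191)
L = 771 + √62286/3 ≈ 854.19
(L - 22418) - 32737 = ((771 + √62286/3) - 22418) - 32737 = (-21647 + √62286/3) - 32737 = -54384 + √62286/3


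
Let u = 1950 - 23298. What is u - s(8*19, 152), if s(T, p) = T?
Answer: -21500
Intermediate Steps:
u = -21348
u - s(8*19, 152) = -21348 - 8*19 = -21348 - 1*152 = -21348 - 152 = -21500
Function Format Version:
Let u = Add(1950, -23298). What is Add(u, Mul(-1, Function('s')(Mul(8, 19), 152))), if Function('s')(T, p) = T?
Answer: -21500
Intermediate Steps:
u = -21348
Add(u, Mul(-1, Function('s')(Mul(8, 19), 152))) = Add(-21348, Mul(-1, Mul(8, 19))) = Add(-21348, Mul(-1, 152)) = Add(-21348, -152) = -21500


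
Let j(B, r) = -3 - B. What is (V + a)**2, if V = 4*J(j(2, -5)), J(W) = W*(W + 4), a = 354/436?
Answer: 20584369/47524 ≈ 433.14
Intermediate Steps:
a = 177/218 (a = 354*(1/436) = 177/218 ≈ 0.81193)
J(W) = W*(4 + W)
V = 20 (V = 4*((-3 - 1*2)*(4 + (-3 - 1*2))) = 4*((-3 - 2)*(4 + (-3 - 2))) = 4*(-5*(4 - 5)) = 4*(-5*(-1)) = 4*5 = 20)
(V + a)**2 = (20 + 177/218)**2 = (4537/218)**2 = 20584369/47524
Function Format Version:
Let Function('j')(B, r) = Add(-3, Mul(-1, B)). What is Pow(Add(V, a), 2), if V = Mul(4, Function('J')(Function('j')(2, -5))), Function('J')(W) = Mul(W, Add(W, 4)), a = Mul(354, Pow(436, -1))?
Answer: Rational(20584369, 47524) ≈ 433.14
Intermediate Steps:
a = Rational(177, 218) (a = Mul(354, Rational(1, 436)) = Rational(177, 218) ≈ 0.81193)
Function('J')(W) = Mul(W, Add(4, W))
V = 20 (V = Mul(4, Mul(Add(-3, Mul(-1, 2)), Add(4, Add(-3, Mul(-1, 2))))) = Mul(4, Mul(Add(-3, -2), Add(4, Add(-3, -2)))) = Mul(4, Mul(-5, Add(4, -5))) = Mul(4, Mul(-5, -1)) = Mul(4, 5) = 20)
Pow(Add(V, a), 2) = Pow(Add(20, Rational(177, 218)), 2) = Pow(Rational(4537, 218), 2) = Rational(20584369, 47524)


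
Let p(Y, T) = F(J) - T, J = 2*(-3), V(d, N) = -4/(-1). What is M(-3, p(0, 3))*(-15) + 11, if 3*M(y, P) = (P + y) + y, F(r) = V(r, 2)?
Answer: 36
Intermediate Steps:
V(d, N) = 4 (V(d, N) = -4*(-1) = 4)
J = -6
F(r) = 4
p(Y, T) = 4 - T
M(y, P) = P/3 + 2*y/3 (M(y, P) = ((P + y) + y)/3 = (P + 2*y)/3 = P/3 + 2*y/3)
M(-3, p(0, 3))*(-15) + 11 = ((4 - 1*3)/3 + (⅔)*(-3))*(-15) + 11 = ((4 - 3)/3 - 2)*(-15) + 11 = ((⅓)*1 - 2)*(-15) + 11 = (⅓ - 2)*(-15) + 11 = -5/3*(-15) + 11 = 25 + 11 = 36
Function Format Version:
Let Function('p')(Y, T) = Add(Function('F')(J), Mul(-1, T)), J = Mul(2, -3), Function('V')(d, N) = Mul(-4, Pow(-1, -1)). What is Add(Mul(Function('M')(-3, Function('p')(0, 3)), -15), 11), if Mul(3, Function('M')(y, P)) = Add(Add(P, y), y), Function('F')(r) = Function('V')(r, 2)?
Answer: 36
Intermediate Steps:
Function('V')(d, N) = 4 (Function('V')(d, N) = Mul(-4, -1) = 4)
J = -6
Function('F')(r) = 4
Function('p')(Y, T) = Add(4, Mul(-1, T))
Function('M')(y, P) = Add(Mul(Rational(1, 3), P), Mul(Rational(2, 3), y)) (Function('M')(y, P) = Mul(Rational(1, 3), Add(Add(P, y), y)) = Mul(Rational(1, 3), Add(P, Mul(2, y))) = Add(Mul(Rational(1, 3), P), Mul(Rational(2, 3), y)))
Add(Mul(Function('M')(-3, Function('p')(0, 3)), -15), 11) = Add(Mul(Add(Mul(Rational(1, 3), Add(4, Mul(-1, 3))), Mul(Rational(2, 3), -3)), -15), 11) = Add(Mul(Add(Mul(Rational(1, 3), Add(4, -3)), -2), -15), 11) = Add(Mul(Add(Mul(Rational(1, 3), 1), -2), -15), 11) = Add(Mul(Add(Rational(1, 3), -2), -15), 11) = Add(Mul(Rational(-5, 3), -15), 11) = Add(25, 11) = 36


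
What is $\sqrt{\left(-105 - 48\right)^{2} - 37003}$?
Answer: $i \sqrt{13594} \approx 116.59 i$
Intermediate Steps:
$\sqrt{\left(-105 - 48\right)^{2} - 37003} = \sqrt{\left(-153\right)^{2} - 37003} = \sqrt{23409 - 37003} = \sqrt{-13594} = i \sqrt{13594}$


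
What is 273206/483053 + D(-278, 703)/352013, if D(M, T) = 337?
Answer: 96334852539/170040935689 ≈ 0.56654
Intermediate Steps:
273206/483053 + D(-278, 703)/352013 = 273206/483053 + 337/352013 = 96334852539/170040935689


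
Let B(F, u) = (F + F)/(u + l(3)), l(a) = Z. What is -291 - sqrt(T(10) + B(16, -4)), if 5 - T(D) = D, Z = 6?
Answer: -291 - sqrt(11) ≈ -294.32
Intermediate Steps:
l(a) = 6
B(F, u) = 2*F/(6 + u) (B(F, u) = (F + F)/(u + 6) = (2*F)/(6 + u) = 2*F/(6 + u))
T(D) = 5 - D
-291 - sqrt(T(10) + B(16, -4)) = -291 - sqrt((5 - 1*10) + 2*16/(6 - 4)) = -291 - sqrt((5 - 10) + 2*16/2) = -291 - sqrt(-5 + 2*16*(1/2)) = -291 - sqrt(-5 + 16) = -291 - sqrt(11)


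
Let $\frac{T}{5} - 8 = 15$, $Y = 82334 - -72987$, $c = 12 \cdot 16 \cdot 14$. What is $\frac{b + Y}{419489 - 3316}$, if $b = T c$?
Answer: $\frac{464441}{416173} \approx 1.116$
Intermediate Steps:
$c = 2688$ ($c = 192 \cdot 14 = 2688$)
$Y = 155321$ ($Y = 82334 + 72987 = 155321$)
$T = 115$ ($T = 40 + 5 \cdot 15 = 40 + 75 = 115$)
$b = 309120$ ($b = 115 \cdot 2688 = 309120$)
$\frac{b + Y}{419489 - 3316} = \frac{309120 + 155321}{419489 - 3316} = \frac{464441}{416173}$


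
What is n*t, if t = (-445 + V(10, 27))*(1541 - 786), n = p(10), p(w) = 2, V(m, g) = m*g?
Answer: -264250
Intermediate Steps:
V(m, g) = g*m
n = 2
t = -132125 (t = (-445 + 27*10)*(1541 - 786) = (-445 + 270)*755 = -175*755 = -132125)
n*t = 2*(-132125) = -264250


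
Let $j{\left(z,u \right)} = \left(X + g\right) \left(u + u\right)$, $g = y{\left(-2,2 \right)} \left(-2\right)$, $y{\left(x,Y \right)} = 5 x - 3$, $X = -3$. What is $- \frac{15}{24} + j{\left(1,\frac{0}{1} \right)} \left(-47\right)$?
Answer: $- \frac{5}{8} \approx -0.625$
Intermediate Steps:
$y{\left(x,Y \right)} = -3 + 5 x$
$g = 26$ ($g = \left(-3 + 5 \left(-2\right)\right) \left(-2\right) = \left(-3 - 10\right) \left(-2\right) = \left(-13\right) \left(-2\right) = 26$)
$j{\left(z,u \right)} = 46 u$ ($j{\left(z,u \right)} = \left(-3 + 26\right) \left(u + u\right) = 23 \cdot 2 u = 46 u$)
$- \frac{15}{24} + j{\left(1,\frac{0}{1} \right)} \left(-47\right) = - \frac{15}{24} + 46 \cdot \frac{0}{1} \left(-47\right) = \left(-15\right) \frac{1}{24} + 46 \cdot 0 \cdot 1 \left(-47\right) = - \frac{5}{8} + 46 \cdot 0 \left(-47\right) = - \frac{5}{8} + 0 \left(-47\right) = - \frac{5}{8} + 0 = - \frac{5}{8}$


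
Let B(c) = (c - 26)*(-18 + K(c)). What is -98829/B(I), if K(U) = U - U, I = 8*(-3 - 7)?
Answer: -10981/212 ≈ -51.797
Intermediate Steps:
I = -80 (I = 8*(-10) = -80)
K(U) = 0
B(c) = 468 - 18*c (B(c) = (c - 26)*(-18 + 0) = (-26 + c)*(-18) = 468 - 18*c)
-98829/B(I) = -98829/(468 - 18*(-80)) = -98829/(468 + 1440) = -98829/1908 = -98829*1/1908 = -10981/212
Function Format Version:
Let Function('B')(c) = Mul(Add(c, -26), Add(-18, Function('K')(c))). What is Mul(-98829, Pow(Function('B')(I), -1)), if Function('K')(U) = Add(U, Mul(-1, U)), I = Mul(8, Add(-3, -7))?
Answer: Rational(-10981, 212) ≈ -51.797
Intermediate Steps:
I = -80 (I = Mul(8, -10) = -80)
Function('K')(U) = 0
Function('B')(c) = Add(468, Mul(-18, c)) (Function('B')(c) = Mul(Add(c, -26), Add(-18, 0)) = Mul(Add(-26, c), -18) = Add(468, Mul(-18, c)))
Mul(-98829, Pow(Function('B')(I), -1)) = Mul(-98829, Pow(Add(468, Mul(-18, -80)), -1)) = Mul(-98829, Pow(Add(468, 1440), -1)) = Mul(-98829, Pow(1908, -1)) = Mul(-98829, Rational(1, 1908)) = Rational(-10981, 212)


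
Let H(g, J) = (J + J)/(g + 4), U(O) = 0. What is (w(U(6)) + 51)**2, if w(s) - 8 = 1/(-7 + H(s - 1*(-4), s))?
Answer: 169744/49 ≈ 3464.2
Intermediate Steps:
H(g, J) = 2*J/(4 + g) (H(g, J) = (2*J)/(4 + g) = 2*J/(4 + g))
w(s) = 8 + 1/(-7 + 2*s/(8 + s)) (w(s) = 8 + 1/(-7 + 2*s/(4 + (s - 1*(-4)))) = 8 + 1/(-7 + 2*s/(4 + (s + 4))) = 8 + 1/(-7 + 2*s/(4 + (4 + s))) = 8 + 1/(-7 + 2*s/(8 + s)))
(w(U(6)) + 51)**2 = ((440 + 39*0)/(56 + 5*0) + 51)**2 = ((440 + 0)/(56 + 0) + 51)**2 = (440/56 + 51)**2 = ((1/56)*440 + 51)**2 = (55/7 + 51)**2 = (412/7)**2 = 169744/49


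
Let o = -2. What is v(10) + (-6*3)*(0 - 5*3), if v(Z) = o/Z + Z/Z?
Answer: 1354/5 ≈ 270.80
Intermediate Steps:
v(Z) = 1 - 2/Z (v(Z) = -2/Z + Z/Z = -2/Z + 1 = 1 - 2/Z)
v(10) + (-6*3)*(0 - 5*3) = (-2 + 10)/10 + (-6*3)*(0 - 5*3) = (1/10)*8 - 18*(0 - 15) = 4/5 - 18*(-15) = 4/5 + 270 = 1354/5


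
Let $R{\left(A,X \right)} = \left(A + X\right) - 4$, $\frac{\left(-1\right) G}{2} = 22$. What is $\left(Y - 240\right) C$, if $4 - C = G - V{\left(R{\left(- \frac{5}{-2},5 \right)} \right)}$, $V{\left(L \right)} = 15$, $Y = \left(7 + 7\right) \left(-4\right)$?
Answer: $-18648$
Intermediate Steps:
$G = -44$ ($G = \left(-2\right) 22 = -44$)
$R{\left(A,X \right)} = -4 + A + X$
$Y = -56$ ($Y = 14 \left(-4\right) = -56$)
$C = 63$ ($C = 4 - \left(-44 - 15\right) = 4 - -59 = 4 + 59 = 63$)
$\left(Y - 240\right) C = \left(-56 - 240\right) 63 = \left(-296\right) 63 = -18648$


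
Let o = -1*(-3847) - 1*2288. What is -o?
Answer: -1559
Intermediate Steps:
o = 1559 (o = 3847 - 2288 = 1559)
-o = -1*1559 = -1559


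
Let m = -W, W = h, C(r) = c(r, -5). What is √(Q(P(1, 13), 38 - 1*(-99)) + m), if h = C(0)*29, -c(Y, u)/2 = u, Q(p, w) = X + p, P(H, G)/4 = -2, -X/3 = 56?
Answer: I*√466 ≈ 21.587*I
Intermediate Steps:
X = -168 (X = -3*56 = -168)
P(H, G) = -8 (P(H, G) = 4*(-2) = -8)
Q(p, w) = -168 + p
c(Y, u) = -2*u
C(r) = 10 (C(r) = -2*(-5) = 10)
h = 290 (h = 10*29 = 290)
W = 290
m = -290 (m = -1*290 = -290)
√(Q(P(1, 13), 38 - 1*(-99)) + m) = √((-168 - 8) - 290) = √(-176 - 290) = √(-466) = I*√466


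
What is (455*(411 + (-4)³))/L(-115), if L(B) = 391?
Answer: 157885/391 ≈ 403.80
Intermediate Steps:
(455*(411 + (-4)³))/L(-115) = (455*(411 + (-4)³))/391 = (455*(411 - 64))*(1/391) = (455*347)*(1/391) = 157885*(1/391) = 157885/391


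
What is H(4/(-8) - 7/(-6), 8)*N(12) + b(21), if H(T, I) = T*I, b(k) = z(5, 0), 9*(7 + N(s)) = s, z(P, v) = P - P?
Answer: -272/9 ≈ -30.222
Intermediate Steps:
z(P, v) = 0
N(s) = -7 + s/9
b(k) = 0
H(T, I) = I*T
H(4/(-8) - 7/(-6), 8)*N(12) + b(21) = (8*(4/(-8) - 7/(-6)))*(-7 + (⅑)*12) + 0 = (8*(4*(-⅛) - 7*(-⅙)))*(-7 + 4/3) + 0 = (8*(-½ + 7/6))*(-17/3) + 0 = (8*(⅔))*(-17/3) + 0 = (16/3)*(-17/3) + 0 = -272/9 + 0 = -272/9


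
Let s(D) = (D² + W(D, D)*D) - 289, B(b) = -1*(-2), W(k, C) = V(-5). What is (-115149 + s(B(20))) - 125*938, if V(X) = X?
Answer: -232694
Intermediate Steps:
W(k, C) = -5
B(b) = 2
s(D) = -289 + D² - 5*D (s(D) = (D² - 5*D) - 289 = -289 + D² - 5*D)
(-115149 + s(B(20))) - 125*938 = (-115149 + (-289 + 2² - 5*2)) - 125*938 = (-115149 + (-289 + 4 - 10)) - 117250 = (-115149 - 295) - 117250 = -115444 - 117250 = -232694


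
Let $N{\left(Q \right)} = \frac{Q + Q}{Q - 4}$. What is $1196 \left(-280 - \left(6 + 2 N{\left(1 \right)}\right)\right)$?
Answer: $- \frac{1021384}{3} \approx -3.4046 \cdot 10^{5}$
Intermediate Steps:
$N{\left(Q \right)} = \frac{2 Q}{-4 + Q}$
$1196 \left(-280 - \left(6 + 2 N{\left(1 \right)}\right)\right) = 1196 \left(-280 - \left(6 + 2 \cdot 2 \cdot 1 \frac{1}{-4 + 1}\right)\right) = 1196 \left(-280 - \left(6 + 2 \cdot 2 \cdot 1 \frac{1}{-3}\right)\right) = 1196 \left(-280 - \left(6 + 2 \cdot 2 \cdot 1 \left(- \frac{1}{3}\right)\right)\right) = 1196 \left(-280 - \frac{14}{3}\right) = 1196 \left(- \frac{854}{3}\right) = - \frac{1021384}{3}$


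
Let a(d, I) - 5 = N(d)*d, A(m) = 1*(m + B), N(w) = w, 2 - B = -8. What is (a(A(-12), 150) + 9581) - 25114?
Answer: -15524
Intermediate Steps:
B = 10 (B = 2 - 1*(-8) = 2 + 8 = 10)
A(m) = 10 + m (A(m) = 1*(m + 10) = 1*(10 + m) = 10 + m)
a(d, I) = 5 + d² (a(d, I) = 5 + d*d = 5 + d²)
(a(A(-12), 150) + 9581) - 25114 = ((5 + (10 - 12)²) + 9581) - 25114 = ((5 + (-2)²) + 9581) - 25114 = ((5 + 4) + 9581) - 25114 = (9 + 9581) - 25114 = 9590 - 25114 = -15524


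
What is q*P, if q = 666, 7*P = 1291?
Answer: 859806/7 ≈ 1.2283e+5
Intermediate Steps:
P = 1291/7 (P = (⅐)*1291 = 1291/7 ≈ 184.43)
q*P = 666*(1291/7) = 859806/7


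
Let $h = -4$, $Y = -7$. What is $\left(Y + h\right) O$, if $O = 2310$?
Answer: $-25410$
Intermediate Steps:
$\left(Y + h\right) O = \left(-7 - 4\right) 2310 = \left(-11\right) 2310 = -25410$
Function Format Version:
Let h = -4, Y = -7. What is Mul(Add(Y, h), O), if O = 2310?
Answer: -25410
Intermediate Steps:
Mul(Add(Y, h), O) = Mul(Add(-7, -4), 2310) = Mul(-11, 2310) = -25410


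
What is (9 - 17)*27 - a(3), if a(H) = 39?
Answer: -255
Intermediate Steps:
(9 - 17)*27 - a(3) = (9 - 17)*27 - 1*39 = -8*27 - 39 = -216 - 39 = -255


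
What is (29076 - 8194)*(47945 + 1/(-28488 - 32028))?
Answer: 30293931061979/30258 ≈ 1.0012e+9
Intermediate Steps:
(29076 - 8194)*(47945 + 1/(-28488 - 32028)) = 20882*(47945 + 1/(-60516)) = 20882*(47945 - 1/60516) = 20882*(2901439619/60516) = 30293931061979/30258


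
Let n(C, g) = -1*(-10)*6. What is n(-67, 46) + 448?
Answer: 508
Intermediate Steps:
n(C, g) = 60 (n(C, g) = 10*6 = 60)
n(-67, 46) + 448 = 60 + 448 = 508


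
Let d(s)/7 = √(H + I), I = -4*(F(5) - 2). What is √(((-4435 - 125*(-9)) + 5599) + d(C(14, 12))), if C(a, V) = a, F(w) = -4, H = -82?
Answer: √(2289 + 7*I*√58) ≈ 47.847 + 0.5571*I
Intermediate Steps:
I = 24 (I = -4*(-4 - 2) = -4*(-6) = 24)
d(s) = 7*I*√58 (d(s) = 7*√(-82 + 24) = 7*√(-58) = 7*(I*√58) = 7*I*√58)
√(((-4435 - 125*(-9)) + 5599) + d(C(14, 12))) = √(((-4435 - 125*(-9)) + 5599) + 7*I*√58) = √(((-4435 + 1125) + 5599) + 7*I*√58) = √((-3310 + 5599) + 7*I*√58) = √(2289 + 7*I*√58)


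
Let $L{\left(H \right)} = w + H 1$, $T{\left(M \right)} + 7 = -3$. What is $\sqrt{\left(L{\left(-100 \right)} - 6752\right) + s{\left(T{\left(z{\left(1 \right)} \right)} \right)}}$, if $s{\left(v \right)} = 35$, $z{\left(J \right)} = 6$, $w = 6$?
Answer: $7 i \sqrt{139} \approx 82.529 i$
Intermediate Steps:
$T{\left(M \right)} = -10$ ($T{\left(M \right)} = -7 - 3 = -10$)
$L{\left(H \right)} = 6 + H$ ($L{\left(H \right)} = 6 + H 1 = 6 + H$)
$\sqrt{\left(L{\left(-100 \right)} - 6752\right) + s{\left(T{\left(z{\left(1 \right)} \right)} \right)}} = \sqrt{\left(\left(6 - 100\right) - 6752\right) + 35} = \sqrt{\left(-94 - 6752\right) + 35} = \sqrt{-6846 + 35} = \sqrt{-6811} = 7 i \sqrt{139}$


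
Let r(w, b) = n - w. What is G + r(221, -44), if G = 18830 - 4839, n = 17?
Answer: 13787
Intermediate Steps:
r(w, b) = 17 - w
G = 13991
G + r(221, -44) = 13991 + (17 - 1*221) = 13991 + (17 - 221) = 13991 - 204 = 13787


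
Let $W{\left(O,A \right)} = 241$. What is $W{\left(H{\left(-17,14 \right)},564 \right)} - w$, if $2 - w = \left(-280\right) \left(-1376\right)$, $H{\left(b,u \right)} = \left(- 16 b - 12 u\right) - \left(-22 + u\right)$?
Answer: $385519$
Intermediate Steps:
$H{\left(b,u \right)} = 22 - 16 b - 13 u$
$w = -385278$ ($w = 2 - \left(-280\right) \left(-1376\right) = 2 - 385280 = -385278$)
$W{\left(H{\left(-17,14 \right)},564 \right)} - w = 241 - -385278 = 241 + 385278 = 385519$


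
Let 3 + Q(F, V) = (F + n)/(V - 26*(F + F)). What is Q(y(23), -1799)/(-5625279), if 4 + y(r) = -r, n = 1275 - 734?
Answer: 1699/2221985205 ≈ 7.6463e-7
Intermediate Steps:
n = 541
y(r) = -4 - r
Q(F, V) = -3 + (541 + F)/(V - 52*F) (Q(F, V) = -3 + (F + 541)/(V - 26*(F + F)) = -3 + (541 + F)/(V - 52*F))
Q(y(23), -1799)/(-5625279) = ((-541 - 157*(-4 - 1*23) + 3*(-1799))/(-1*(-1799) + 52*(-4 - 1*23)))/(-5625279) = ((-541 - 157*(-4 - 23) - 5397)/(1799 + 52*(-4 - 23)))*(-1/5625279) = ((-541 - 157*(-27) - 5397)/(1799 + 52*(-27)))*(-1/5625279) = ((-541 + 4239 - 5397)/(1799 - 1404))*(-1/5625279) = (-1699/395)*(-1/5625279) = ((1/395)*(-1699))*(-1/5625279) = -1699/395*(-1/5625279) = 1699/2221985205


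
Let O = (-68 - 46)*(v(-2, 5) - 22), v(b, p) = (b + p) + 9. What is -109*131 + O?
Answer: -13139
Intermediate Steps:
v(b, p) = 9 + b + p
O = 1140 (O = (-68 - 46)*((9 - 2 + 5) - 22) = -114*(12 - 22) = -114*(-10) = 1140)
-109*131 + O = -109*131 + 1140 = -14279 + 1140 = -13139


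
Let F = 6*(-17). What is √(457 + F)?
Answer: √355 ≈ 18.841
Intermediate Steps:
F = -102
√(457 + F) = √(457 - 102) = √355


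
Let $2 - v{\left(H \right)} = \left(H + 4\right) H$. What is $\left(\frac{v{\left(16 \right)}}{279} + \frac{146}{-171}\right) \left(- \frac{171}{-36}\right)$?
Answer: $- \frac{2642}{279} \approx -9.4695$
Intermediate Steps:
$v{\left(H \right)} = 2 - H \left(4 + H\right)$ ($v{\left(H \right)} = 2 - \left(H + 4\right) H = 2 - \left(4 + H\right) H = 2 - H \left(4 + H\right)$)
$\left(\frac{v{\left(16 \right)}}{279} + \frac{146}{-171}\right) \left(- \frac{171}{-36}\right) = \left(\frac{2 - 16^{2} - 64}{279} + \frac{146}{-171}\right) \left(- \frac{171}{-36}\right) = \left(\left(2 - 256 - 64\right) \frac{1}{279} + 146 \left(- \frac{1}{171}\right)\right) \left(\left(-171\right) \left(- \frac{1}{36}\right)\right) = \left(\left(2 - 256 - 64\right) \frac{1}{279} - \frac{146}{171}\right) \frac{19}{4} = \left(\left(-318\right) \frac{1}{279} - \frac{146}{171}\right) \frac{19}{4} = \left(- \frac{106}{93} - \frac{146}{171}\right) \frac{19}{4} = \left(- \frac{10568}{5301}\right) \frac{19}{4} = - \frac{2642}{279}$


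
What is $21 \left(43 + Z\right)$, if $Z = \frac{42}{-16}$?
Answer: $\frac{6783}{8} \approx 847.88$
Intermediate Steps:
$Z = - \frac{21}{8}$ ($Z = 42 \left(- \frac{1}{16}\right) = - \frac{21}{8} \approx -2.625$)
$21 \left(43 + Z\right) = 21 \left(43 - \frac{21}{8}\right) = 21 \cdot \frac{323}{8} = \frac{6783}{8}$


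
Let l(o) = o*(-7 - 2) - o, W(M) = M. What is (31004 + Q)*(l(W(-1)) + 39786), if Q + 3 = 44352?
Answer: 2998747988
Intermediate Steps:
Q = 44349 (Q = -3 + 44352 = 44349)
l(o) = -10*o (l(o) = o*(-9) - o = -9*o - o = -10*o)
(31004 + Q)*(l(W(-1)) + 39786) = (31004 + 44349)*(-10*(-1) + 39786) = 75353*(10 + 39786) = 75353*39796 = 2998747988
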